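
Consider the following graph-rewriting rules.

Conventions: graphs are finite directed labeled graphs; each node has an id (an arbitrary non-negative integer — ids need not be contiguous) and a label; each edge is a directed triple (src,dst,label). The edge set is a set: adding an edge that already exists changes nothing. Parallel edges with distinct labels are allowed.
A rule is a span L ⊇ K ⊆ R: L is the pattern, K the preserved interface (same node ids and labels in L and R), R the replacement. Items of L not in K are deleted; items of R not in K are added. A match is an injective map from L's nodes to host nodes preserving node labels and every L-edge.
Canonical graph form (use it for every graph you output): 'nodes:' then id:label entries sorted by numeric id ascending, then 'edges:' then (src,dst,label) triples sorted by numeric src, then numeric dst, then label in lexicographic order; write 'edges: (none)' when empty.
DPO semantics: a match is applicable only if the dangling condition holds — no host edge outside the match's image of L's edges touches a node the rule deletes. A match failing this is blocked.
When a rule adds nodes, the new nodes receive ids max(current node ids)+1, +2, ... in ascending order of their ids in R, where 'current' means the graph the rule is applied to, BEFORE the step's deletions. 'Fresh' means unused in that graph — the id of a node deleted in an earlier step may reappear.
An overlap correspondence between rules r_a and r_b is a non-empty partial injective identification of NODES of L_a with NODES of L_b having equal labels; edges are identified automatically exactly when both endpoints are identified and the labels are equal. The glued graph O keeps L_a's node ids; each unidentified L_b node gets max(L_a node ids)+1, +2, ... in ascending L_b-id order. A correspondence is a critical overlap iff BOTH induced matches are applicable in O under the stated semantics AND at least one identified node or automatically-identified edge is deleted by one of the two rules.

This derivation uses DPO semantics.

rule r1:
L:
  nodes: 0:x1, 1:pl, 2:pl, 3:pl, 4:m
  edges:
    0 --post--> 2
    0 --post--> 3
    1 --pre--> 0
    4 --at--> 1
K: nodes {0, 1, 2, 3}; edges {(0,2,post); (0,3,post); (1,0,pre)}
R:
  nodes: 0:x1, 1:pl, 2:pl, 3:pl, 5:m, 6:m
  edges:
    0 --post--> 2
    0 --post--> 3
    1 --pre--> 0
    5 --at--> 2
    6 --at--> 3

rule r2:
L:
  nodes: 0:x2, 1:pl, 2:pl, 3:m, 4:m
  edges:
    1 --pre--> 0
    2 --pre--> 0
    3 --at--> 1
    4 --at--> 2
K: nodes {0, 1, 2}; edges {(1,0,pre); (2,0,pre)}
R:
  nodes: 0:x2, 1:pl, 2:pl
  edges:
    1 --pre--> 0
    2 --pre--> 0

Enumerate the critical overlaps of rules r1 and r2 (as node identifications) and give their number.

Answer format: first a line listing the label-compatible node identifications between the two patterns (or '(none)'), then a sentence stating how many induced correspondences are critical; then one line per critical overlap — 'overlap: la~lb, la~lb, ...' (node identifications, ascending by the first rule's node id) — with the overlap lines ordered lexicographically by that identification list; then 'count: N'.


label-compatible node identifications between L(r1) and L(r2): 1~1, 1~2, 2~1, 2~2, 3~1, 3~2, 4~3, 4~4
6 of the induced correspondences are critical overlaps of r1 and r2.
overlap: 1~1, 2~2, 4~3
overlap: 1~1, 3~2, 4~3
overlap: 1~1, 4~3
overlap: 1~2, 2~1, 4~4
overlap: 1~2, 3~1, 4~4
overlap: 1~2, 4~4
count: 6


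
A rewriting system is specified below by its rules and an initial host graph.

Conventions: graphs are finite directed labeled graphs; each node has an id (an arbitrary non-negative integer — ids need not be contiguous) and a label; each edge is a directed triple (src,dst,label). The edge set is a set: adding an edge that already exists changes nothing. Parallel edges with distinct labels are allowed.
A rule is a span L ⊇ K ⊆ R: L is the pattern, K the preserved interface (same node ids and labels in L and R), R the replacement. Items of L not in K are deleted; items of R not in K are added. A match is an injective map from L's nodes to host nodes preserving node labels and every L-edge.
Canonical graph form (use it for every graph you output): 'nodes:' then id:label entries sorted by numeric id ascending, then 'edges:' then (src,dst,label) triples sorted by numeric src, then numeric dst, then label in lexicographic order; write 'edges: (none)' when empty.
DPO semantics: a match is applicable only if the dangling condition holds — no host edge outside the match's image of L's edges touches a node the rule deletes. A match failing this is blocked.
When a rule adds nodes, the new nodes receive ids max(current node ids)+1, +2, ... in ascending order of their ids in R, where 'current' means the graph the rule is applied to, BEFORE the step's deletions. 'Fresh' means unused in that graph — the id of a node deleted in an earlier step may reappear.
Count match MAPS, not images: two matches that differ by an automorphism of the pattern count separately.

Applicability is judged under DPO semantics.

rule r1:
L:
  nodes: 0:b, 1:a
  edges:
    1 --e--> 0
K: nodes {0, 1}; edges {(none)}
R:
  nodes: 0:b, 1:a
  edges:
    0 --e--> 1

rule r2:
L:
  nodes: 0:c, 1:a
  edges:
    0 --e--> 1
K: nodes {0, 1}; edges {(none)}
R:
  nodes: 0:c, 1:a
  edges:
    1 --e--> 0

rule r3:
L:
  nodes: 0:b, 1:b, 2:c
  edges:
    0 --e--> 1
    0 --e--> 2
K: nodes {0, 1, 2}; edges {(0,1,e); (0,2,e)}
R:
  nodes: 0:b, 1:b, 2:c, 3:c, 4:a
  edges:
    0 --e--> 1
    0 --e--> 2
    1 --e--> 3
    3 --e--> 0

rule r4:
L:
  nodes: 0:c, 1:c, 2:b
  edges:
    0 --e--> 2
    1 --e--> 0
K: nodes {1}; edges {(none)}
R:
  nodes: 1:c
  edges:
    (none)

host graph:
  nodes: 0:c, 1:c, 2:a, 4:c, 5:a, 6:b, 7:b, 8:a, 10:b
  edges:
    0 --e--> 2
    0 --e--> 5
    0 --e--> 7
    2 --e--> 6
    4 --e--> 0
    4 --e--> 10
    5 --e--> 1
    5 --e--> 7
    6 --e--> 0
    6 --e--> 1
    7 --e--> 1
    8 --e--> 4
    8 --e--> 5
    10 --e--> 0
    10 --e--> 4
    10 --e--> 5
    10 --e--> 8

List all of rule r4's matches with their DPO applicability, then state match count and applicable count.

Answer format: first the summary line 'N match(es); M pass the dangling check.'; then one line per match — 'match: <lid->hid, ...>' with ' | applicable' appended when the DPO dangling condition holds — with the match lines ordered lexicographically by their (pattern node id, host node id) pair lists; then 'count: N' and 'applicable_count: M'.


1 match(es); 0 pass the dangling check.
match: 0->0, 1->4, 2->7
count: 1
applicable_count: 0


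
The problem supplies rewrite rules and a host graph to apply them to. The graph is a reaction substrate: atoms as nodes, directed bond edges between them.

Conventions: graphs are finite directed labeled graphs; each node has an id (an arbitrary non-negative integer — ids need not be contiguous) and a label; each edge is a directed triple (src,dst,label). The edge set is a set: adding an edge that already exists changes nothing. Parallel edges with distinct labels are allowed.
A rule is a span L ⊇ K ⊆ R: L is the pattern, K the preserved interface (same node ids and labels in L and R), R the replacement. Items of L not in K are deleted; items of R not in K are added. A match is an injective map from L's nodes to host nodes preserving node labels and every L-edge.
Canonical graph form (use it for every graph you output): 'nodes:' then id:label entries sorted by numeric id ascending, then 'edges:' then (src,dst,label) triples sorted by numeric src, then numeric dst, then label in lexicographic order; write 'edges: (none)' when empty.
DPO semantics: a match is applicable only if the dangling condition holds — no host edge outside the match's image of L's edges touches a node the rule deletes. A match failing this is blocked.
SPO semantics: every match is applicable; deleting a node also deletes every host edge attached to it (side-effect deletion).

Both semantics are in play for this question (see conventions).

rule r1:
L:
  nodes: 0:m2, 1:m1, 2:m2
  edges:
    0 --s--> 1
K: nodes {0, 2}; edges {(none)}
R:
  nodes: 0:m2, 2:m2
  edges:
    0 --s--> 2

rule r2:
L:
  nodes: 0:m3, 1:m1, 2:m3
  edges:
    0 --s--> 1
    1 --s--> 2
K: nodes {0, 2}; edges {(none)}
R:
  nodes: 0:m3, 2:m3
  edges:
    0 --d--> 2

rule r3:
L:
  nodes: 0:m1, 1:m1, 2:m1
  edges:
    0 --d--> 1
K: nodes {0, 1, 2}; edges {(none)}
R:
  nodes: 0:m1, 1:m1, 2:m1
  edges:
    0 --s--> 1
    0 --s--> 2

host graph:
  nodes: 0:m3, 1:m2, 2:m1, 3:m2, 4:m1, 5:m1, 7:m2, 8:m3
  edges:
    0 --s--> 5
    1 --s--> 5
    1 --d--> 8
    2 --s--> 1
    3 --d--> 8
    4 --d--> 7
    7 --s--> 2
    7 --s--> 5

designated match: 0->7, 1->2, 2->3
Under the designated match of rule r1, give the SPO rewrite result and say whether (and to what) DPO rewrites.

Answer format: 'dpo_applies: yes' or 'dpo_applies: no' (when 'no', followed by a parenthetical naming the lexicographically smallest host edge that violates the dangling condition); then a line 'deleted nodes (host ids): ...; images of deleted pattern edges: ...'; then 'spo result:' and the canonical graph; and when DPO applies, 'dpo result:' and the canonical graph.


dpo_applies: no
(the rule deletes node 2, which keeps host edge (2,1,s) outside the match image — the dangling condition fails, DPO blocks; SPO proceeds and side-deletes such edges)
deleted nodes (host ids): 2; images of deleted pattern edges: (7,2,s)
spo result:
nodes: 0:m3, 1:m2, 3:m2, 4:m1, 5:m1, 7:m2, 8:m3
edges: (0,5,s); (1,5,s); (1,8,d); (3,8,d); (4,7,d); (7,3,s); (7,5,s)


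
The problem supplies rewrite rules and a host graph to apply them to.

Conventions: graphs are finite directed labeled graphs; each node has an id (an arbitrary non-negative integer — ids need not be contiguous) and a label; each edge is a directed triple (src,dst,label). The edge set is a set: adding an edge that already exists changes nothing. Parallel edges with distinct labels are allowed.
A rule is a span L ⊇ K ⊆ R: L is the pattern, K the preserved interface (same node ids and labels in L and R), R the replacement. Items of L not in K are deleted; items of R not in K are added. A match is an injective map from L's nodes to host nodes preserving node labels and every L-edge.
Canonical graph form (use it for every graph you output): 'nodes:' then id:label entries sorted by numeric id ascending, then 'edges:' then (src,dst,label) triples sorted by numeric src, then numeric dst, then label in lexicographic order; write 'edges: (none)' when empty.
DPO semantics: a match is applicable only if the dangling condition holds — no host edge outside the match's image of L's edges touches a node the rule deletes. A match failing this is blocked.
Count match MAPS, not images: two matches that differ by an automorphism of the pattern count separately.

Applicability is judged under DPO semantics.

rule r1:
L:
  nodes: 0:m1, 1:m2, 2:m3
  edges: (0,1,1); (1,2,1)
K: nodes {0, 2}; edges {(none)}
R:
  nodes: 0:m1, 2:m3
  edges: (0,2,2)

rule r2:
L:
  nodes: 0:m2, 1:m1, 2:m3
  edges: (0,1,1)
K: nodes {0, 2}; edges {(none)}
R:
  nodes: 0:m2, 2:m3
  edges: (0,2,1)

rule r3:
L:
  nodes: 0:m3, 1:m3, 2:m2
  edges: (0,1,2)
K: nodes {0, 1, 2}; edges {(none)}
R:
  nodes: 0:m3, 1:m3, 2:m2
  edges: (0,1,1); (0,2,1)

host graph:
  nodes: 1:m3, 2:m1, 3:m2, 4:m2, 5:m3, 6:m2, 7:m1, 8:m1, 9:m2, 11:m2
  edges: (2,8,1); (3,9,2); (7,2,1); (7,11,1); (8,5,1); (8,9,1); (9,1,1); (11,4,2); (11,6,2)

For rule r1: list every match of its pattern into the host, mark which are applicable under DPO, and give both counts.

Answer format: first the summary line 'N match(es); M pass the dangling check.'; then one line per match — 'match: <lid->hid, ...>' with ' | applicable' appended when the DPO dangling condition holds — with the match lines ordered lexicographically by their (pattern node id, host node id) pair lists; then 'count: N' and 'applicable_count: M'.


1 match(es); 0 pass the dangling check.
match: 0->8, 1->9, 2->1
count: 1
applicable_count: 0


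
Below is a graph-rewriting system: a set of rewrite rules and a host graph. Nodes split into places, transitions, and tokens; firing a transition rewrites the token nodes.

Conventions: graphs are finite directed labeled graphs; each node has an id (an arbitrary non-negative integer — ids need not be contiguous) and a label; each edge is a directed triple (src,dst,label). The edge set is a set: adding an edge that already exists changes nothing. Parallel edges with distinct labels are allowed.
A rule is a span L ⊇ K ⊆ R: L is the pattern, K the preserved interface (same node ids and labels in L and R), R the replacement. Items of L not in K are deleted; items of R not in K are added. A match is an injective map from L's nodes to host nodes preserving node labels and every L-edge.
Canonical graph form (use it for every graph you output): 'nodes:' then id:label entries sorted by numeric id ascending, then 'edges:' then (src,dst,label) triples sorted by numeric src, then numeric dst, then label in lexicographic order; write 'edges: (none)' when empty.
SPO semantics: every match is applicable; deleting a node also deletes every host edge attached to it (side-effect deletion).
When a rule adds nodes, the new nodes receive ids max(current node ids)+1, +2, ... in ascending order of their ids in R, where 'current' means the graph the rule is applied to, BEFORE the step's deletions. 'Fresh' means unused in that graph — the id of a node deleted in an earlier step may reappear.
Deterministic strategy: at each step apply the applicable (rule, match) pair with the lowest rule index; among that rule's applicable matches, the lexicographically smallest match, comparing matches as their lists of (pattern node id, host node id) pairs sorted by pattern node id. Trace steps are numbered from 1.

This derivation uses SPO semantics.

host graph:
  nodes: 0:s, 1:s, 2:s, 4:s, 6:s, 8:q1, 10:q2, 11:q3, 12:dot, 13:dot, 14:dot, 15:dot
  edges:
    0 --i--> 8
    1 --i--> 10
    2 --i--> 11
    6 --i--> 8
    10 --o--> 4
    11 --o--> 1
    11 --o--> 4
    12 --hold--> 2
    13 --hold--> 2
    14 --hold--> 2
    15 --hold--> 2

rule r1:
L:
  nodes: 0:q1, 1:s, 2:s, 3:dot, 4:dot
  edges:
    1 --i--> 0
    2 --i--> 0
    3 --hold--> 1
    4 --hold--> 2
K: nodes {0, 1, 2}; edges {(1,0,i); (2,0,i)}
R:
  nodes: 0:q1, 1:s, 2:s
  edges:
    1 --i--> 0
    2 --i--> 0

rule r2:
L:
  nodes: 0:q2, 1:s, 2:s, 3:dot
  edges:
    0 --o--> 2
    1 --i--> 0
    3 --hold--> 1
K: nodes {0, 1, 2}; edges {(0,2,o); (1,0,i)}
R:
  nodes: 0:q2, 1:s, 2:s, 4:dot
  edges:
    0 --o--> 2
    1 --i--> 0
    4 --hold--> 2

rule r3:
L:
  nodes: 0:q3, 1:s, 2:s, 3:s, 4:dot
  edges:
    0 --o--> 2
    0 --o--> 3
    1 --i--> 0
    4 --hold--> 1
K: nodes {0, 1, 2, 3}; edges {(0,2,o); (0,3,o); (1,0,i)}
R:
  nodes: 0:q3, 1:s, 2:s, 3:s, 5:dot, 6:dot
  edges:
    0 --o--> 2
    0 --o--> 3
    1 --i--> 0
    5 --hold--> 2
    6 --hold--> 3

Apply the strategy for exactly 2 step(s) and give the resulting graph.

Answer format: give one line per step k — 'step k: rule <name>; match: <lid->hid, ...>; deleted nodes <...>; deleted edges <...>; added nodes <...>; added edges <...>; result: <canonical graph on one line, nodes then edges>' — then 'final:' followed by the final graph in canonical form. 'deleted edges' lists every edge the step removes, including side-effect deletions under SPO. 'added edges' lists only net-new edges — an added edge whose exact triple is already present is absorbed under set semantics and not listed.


step 1: rule r3; match: 0->11, 1->2, 2->1, 3->4, 4->12; deleted nodes 12; deleted edges (12,2,hold); added nodes 16, 17; added edges (16,1,hold); (17,4,hold); result: nodes: 0:s, 1:s, 2:s, 4:s, 6:s, 8:q1, 10:q2, 11:q3, 13:dot, 14:dot, 15:dot, 16:dot, 17:dot edges: (0,8,i); (1,10,i); (2,11,i); (6,8,i); (10,4,o); (11,1,o); (11,4,o); (13,2,hold); (14,2,hold); (15,2,hold); (16,1,hold); (17,4,hold)
step 2: rule r2; match: 0->10, 1->1, 2->4, 3->16; deleted nodes 16; deleted edges (16,1,hold); added nodes 18; added edges (18,4,hold); result: nodes: 0:s, 1:s, 2:s, 4:s, 6:s, 8:q1, 10:q2, 11:q3, 13:dot, 14:dot, 15:dot, 17:dot, 18:dot edges: (0,8,i); (1,10,i); (2,11,i); (6,8,i); (10,4,o); (11,1,o); (11,4,o); (13,2,hold); (14,2,hold); (15,2,hold); (17,4,hold); (18,4,hold)
final:
nodes: 0:s, 1:s, 2:s, 4:s, 6:s, 8:q1, 10:q2, 11:q3, 13:dot, 14:dot, 15:dot, 17:dot, 18:dot
edges: (0,8,i); (1,10,i); (2,11,i); (6,8,i); (10,4,o); (11,1,o); (11,4,o); (13,2,hold); (14,2,hold); (15,2,hold); (17,4,hold); (18,4,hold)


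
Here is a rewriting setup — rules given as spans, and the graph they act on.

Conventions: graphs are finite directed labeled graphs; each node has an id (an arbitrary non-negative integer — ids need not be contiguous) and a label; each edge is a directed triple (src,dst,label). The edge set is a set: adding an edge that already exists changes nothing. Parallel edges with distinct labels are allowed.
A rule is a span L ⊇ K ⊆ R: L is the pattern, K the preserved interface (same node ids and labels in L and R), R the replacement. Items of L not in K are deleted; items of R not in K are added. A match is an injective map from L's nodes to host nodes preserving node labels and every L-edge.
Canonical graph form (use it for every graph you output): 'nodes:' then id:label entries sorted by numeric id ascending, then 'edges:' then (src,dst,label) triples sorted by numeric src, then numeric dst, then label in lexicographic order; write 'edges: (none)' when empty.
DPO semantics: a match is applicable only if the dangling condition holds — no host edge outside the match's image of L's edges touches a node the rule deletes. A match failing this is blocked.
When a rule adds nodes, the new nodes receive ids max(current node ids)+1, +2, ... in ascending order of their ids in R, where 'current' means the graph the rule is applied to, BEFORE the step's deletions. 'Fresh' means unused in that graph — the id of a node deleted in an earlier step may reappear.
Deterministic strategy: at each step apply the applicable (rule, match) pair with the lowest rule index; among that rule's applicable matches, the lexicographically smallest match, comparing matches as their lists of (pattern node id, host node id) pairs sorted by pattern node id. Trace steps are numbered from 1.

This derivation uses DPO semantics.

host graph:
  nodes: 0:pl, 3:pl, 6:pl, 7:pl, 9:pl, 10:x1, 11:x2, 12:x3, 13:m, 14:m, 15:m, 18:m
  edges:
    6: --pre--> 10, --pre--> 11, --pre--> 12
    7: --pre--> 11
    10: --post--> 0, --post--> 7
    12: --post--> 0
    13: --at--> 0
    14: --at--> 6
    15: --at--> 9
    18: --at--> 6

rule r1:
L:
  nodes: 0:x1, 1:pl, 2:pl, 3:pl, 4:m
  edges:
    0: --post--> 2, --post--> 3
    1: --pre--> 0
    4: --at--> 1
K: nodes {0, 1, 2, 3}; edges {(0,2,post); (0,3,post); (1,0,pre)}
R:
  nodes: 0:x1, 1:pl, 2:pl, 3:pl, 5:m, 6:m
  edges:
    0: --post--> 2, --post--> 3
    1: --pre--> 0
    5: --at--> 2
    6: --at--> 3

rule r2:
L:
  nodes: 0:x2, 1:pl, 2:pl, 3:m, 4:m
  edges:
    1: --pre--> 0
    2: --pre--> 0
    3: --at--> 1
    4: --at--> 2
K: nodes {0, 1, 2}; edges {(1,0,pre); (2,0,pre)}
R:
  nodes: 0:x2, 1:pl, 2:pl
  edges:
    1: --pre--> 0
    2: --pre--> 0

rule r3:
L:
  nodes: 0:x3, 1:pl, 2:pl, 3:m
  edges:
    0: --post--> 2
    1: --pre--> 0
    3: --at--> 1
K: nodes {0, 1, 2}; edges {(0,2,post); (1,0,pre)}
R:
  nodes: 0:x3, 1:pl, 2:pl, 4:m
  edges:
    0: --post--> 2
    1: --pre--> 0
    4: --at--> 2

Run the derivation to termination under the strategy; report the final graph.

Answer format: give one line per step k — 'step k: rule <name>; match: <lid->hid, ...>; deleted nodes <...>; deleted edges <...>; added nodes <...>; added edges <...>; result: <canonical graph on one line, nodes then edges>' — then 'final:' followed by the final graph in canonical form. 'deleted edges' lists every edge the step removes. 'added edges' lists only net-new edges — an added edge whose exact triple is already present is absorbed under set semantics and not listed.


step 1: rule r1; match: 0->10, 1->6, 2->0, 3->7, 4->14; deleted nodes 14; deleted edges (14,6,at); added nodes 19, 20; added edges (19,0,at); (20,7,at); result: nodes: 0:pl, 3:pl, 6:pl, 7:pl, 9:pl, 10:x1, 11:x2, 12:x3, 13:m, 15:m, 18:m, 19:m, 20:m edges: (6,10,pre); (6,11,pre); (6,12,pre); (7,11,pre); (10,0,post); (10,7,post); (12,0,post); (13,0,at); (15,9,at); (18,6,at); (19,0,at); (20,7,at)
step 2: rule r1; match: 0->10, 1->6, 2->0, 3->7, 4->18; deleted nodes 18; deleted edges (18,6,at); added nodes 21, 22; added edges (21,0,at); (22,7,at); result: nodes: 0:pl, 3:pl, 6:pl, 7:pl, 9:pl, 10:x1, 11:x2, 12:x3, 13:m, 15:m, 19:m, 20:m, 21:m, 22:m edges: (6,10,pre); (6,11,pre); (6,12,pre); (7,11,pre); (10,0,post); (10,7,post); (12,0,post); (13,0,at); (15,9,at); (19,0,at); (20,7,at); (21,0,at); (22,7,at)
final:
nodes: 0:pl, 3:pl, 6:pl, 7:pl, 9:pl, 10:x1, 11:x2, 12:x3, 13:m, 15:m, 19:m, 20:m, 21:m, 22:m
edges: (6,10,pre); (6,11,pre); (6,12,pre); (7,11,pre); (10,0,post); (10,7,post); (12,0,post); (13,0,at); (15,9,at); (19,0,at); (20,7,at); (21,0,at); (22,7,at)


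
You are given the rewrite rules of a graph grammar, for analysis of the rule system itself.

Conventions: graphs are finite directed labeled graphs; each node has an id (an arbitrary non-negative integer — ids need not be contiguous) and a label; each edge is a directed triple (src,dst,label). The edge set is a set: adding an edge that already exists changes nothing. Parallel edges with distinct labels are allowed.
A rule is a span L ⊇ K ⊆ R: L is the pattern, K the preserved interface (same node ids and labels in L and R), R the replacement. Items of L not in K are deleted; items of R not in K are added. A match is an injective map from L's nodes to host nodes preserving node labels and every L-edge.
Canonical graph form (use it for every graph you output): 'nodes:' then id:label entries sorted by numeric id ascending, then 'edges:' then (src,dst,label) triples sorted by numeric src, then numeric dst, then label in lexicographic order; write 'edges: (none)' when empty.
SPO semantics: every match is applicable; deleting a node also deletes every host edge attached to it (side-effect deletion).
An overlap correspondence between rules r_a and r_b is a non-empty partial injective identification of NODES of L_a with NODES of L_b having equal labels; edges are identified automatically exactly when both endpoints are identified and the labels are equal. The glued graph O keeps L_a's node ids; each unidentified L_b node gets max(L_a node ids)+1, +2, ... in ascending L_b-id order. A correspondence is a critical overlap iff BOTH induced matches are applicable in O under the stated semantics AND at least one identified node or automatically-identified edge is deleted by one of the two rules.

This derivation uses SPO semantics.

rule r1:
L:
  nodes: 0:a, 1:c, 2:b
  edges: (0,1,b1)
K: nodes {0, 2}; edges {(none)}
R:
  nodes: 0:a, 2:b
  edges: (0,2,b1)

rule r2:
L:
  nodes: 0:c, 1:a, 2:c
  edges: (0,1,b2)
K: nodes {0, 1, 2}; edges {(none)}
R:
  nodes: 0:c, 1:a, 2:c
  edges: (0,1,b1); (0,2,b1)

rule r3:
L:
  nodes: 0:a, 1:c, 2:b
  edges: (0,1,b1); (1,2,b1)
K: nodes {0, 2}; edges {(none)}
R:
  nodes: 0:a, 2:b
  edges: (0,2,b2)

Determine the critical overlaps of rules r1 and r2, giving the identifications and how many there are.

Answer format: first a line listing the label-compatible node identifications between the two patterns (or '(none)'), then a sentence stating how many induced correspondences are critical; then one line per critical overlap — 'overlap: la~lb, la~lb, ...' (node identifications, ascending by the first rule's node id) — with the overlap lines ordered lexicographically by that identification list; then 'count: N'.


label-compatible node identifications between L(r1) and L(r2): 0~1, 1~0, 1~2
4 of the induced correspondences are critical overlaps of r1 and r2.
overlap: 0~1, 1~0
overlap: 0~1, 1~2
overlap: 1~0
overlap: 1~2
count: 4


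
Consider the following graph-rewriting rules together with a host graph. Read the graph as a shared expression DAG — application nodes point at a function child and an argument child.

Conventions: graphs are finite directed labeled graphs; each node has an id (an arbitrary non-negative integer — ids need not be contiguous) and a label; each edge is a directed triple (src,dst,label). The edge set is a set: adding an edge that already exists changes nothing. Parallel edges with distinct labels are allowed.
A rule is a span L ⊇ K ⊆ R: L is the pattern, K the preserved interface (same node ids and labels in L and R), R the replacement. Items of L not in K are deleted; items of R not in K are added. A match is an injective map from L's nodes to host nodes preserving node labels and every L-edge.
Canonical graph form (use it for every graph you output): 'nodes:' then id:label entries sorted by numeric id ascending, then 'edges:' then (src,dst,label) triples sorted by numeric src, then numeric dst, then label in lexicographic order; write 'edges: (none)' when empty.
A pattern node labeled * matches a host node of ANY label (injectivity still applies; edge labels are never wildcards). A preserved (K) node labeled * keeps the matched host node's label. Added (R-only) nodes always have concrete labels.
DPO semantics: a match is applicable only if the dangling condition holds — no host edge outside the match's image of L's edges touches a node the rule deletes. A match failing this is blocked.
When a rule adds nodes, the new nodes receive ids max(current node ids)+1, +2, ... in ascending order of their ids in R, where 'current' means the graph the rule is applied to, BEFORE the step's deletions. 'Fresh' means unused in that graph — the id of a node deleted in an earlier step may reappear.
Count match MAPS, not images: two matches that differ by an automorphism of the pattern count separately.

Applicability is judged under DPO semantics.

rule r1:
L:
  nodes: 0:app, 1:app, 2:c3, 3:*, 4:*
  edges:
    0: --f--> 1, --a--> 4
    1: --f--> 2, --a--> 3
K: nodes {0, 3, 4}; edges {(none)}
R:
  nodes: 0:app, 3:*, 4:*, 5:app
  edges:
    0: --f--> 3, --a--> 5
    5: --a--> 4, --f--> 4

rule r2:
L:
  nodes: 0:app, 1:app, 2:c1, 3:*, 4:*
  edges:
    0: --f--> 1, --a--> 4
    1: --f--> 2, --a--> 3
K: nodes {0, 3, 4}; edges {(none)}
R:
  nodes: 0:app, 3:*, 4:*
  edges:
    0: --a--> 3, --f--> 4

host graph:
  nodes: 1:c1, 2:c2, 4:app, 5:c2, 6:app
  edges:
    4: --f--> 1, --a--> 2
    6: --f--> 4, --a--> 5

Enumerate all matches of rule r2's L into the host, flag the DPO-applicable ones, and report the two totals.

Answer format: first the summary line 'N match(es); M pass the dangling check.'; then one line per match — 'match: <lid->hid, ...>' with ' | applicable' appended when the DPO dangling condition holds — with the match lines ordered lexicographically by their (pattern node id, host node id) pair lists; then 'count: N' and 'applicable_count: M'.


1 match(es); 1 pass the dangling check.
match: 0->6, 1->4, 2->1, 3->2, 4->5 | applicable
count: 1
applicable_count: 1


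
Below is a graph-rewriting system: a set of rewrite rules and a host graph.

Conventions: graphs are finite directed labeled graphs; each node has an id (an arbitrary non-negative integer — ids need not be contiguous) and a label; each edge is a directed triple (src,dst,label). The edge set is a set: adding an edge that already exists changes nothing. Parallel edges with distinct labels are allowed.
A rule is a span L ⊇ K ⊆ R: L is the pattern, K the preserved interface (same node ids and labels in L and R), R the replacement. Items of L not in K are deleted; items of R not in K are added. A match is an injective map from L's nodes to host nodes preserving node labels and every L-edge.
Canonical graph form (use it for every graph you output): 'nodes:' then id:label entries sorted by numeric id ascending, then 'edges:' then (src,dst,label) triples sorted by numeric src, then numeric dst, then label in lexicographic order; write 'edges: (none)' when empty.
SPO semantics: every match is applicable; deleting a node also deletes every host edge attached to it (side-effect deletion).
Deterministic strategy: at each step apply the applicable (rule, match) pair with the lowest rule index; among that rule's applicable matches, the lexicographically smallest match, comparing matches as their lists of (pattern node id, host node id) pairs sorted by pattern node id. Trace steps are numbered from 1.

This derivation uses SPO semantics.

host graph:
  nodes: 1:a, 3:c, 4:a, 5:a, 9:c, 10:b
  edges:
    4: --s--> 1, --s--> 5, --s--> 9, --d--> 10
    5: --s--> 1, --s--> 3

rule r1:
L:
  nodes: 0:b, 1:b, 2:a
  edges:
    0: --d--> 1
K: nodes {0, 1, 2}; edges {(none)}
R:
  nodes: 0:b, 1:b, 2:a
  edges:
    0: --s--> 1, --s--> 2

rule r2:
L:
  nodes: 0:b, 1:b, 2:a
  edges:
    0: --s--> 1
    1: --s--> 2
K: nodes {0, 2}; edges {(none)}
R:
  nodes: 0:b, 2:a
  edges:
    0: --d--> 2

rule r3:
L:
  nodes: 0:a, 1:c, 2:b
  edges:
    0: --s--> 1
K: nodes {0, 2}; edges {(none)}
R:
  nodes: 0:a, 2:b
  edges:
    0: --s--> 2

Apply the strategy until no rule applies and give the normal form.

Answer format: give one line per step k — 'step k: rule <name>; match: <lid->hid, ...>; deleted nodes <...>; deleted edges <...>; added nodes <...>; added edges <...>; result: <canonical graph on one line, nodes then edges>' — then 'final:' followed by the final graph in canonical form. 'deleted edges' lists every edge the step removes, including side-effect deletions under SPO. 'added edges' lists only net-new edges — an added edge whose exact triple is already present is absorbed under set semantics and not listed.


step 1: rule r3; match: 0->4, 1->9, 2->10; deleted nodes 9; deleted edges (4,9,s); added nodes (none); added edges (4,10,s); result: nodes: 1:a, 3:c, 4:a, 5:a, 10:b edges: (4,1,s); (4,5,s); (4,10,d); (4,10,s); (5,1,s); (5,3,s)
step 2: rule r3; match: 0->5, 1->3, 2->10; deleted nodes 3; deleted edges (5,3,s); added nodes (none); added edges (5,10,s); result: nodes: 1:a, 4:a, 5:a, 10:b edges: (4,1,s); (4,5,s); (4,10,d); (4,10,s); (5,1,s); (5,10,s)
final:
nodes: 1:a, 4:a, 5:a, 10:b
edges: (4,1,s); (4,5,s); (4,10,d); (4,10,s); (5,1,s); (5,10,s)


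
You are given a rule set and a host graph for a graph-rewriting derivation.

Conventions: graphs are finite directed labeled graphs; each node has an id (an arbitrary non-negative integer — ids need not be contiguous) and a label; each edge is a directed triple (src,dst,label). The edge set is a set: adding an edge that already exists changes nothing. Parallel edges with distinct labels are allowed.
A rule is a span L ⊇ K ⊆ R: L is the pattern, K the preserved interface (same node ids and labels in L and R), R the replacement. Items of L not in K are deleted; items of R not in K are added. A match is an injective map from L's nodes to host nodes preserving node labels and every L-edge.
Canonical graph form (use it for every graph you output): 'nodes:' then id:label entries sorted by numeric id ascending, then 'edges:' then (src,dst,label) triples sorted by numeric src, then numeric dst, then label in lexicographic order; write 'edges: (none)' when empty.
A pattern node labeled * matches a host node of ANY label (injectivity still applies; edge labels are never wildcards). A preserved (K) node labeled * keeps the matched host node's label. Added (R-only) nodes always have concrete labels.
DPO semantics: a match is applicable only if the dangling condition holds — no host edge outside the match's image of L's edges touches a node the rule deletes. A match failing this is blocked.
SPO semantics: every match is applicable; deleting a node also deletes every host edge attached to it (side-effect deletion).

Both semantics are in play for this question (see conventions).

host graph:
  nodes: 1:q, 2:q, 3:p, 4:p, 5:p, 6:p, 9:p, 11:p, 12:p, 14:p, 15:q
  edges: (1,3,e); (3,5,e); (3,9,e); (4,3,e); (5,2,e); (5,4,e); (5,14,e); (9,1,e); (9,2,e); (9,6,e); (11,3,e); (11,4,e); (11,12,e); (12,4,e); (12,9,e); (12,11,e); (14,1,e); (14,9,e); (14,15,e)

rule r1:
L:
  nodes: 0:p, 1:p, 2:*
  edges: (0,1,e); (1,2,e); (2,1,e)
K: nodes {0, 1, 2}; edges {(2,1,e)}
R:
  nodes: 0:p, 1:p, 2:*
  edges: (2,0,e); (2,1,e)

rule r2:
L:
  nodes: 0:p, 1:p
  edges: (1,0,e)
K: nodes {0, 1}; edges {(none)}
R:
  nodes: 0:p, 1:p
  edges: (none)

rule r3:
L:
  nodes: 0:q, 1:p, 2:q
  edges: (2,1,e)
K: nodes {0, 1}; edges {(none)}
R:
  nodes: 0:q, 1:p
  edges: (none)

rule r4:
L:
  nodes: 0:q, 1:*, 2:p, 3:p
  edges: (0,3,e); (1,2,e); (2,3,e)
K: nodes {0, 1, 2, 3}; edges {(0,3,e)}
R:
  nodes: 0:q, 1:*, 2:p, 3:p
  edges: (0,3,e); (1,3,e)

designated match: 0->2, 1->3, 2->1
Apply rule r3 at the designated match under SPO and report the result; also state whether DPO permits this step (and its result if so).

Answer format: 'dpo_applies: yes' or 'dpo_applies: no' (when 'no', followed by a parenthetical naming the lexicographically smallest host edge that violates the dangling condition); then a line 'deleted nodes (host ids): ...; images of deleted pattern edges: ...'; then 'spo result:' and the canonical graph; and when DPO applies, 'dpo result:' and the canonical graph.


dpo_applies: no
(the rule deletes node 1, which keeps host edge (9,1,e) outside the match image — the dangling condition fails, DPO blocks; SPO proceeds and side-deletes such edges)
deleted nodes (host ids): 1; images of deleted pattern edges: (1,3,e)
spo result:
nodes: 2:q, 3:p, 4:p, 5:p, 6:p, 9:p, 11:p, 12:p, 14:p, 15:q
edges: (3,5,e); (3,9,e); (4,3,e); (5,2,e); (5,4,e); (5,14,e); (9,2,e); (9,6,e); (11,3,e); (11,4,e); (11,12,e); (12,4,e); (12,9,e); (12,11,e); (14,9,e); (14,15,e)


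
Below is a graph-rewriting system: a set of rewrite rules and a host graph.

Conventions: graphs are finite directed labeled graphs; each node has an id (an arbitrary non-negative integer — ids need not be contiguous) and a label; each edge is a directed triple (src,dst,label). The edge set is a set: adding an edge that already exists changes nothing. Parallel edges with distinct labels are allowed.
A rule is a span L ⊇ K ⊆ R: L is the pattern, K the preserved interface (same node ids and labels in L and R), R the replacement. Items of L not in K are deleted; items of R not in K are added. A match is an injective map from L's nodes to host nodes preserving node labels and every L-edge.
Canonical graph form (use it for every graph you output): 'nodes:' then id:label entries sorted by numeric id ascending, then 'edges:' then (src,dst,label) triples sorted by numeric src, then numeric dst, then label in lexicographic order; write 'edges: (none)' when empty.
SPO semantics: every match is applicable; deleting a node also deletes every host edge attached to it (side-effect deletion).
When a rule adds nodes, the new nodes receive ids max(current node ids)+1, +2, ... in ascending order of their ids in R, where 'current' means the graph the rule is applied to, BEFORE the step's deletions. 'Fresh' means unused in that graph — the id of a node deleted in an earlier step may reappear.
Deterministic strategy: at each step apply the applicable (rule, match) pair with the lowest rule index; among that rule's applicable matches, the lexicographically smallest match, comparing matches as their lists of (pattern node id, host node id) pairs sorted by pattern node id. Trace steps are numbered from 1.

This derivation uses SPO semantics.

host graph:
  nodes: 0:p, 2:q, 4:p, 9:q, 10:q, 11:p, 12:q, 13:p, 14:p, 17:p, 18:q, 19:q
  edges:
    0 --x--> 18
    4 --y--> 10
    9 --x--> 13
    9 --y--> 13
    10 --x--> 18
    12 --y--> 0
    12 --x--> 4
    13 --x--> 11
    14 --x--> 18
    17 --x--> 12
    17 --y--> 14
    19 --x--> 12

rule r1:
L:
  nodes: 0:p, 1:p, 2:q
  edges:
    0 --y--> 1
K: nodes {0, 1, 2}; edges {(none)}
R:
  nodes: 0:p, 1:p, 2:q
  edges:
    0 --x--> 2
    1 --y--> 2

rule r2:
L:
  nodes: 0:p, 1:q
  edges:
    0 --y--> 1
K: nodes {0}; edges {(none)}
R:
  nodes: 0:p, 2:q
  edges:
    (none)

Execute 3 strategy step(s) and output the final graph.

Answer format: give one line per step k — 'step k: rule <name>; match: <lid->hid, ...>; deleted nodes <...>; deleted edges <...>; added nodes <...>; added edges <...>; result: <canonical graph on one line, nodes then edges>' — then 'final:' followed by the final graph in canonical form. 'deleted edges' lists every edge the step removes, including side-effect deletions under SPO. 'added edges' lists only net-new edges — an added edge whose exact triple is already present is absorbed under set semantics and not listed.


step 1: rule r1; match: 0->17, 1->14, 2->2; deleted nodes (none); deleted edges (17,14,y); added nodes (none); added edges (14,2,y); (17,2,x); result: nodes: 0:p, 2:q, 4:p, 9:q, 10:q, 11:p, 12:q, 13:p, 14:p, 17:p, 18:q, 19:q edges: (0,18,x); (4,10,y); (9,13,x); (9,13,y); (10,18,x); (12,0,y); (12,4,x); (13,11,x); (14,2,y); (14,18,x); (17,2,x); (17,12,x); (19,12,x)
step 2: rule r2; match: 0->4, 1->10; deleted nodes 10; deleted edges (4,10,y); (10,18,x); added nodes 20; added edges (none); result: nodes: 0:p, 2:q, 4:p, 9:q, 11:p, 12:q, 13:p, 14:p, 17:p, 18:q, 19:q, 20:q edges: (0,18,x); (9,13,x); (9,13,y); (12,0,y); (12,4,x); (13,11,x); (14,2,y); (14,18,x); (17,2,x); (17,12,x); (19,12,x)
step 3: rule r2; match: 0->14, 1->2; deleted nodes 2; deleted edges (14,2,y); (17,2,x); added nodes 21; added edges (none); result: nodes: 0:p, 4:p, 9:q, 11:p, 12:q, 13:p, 14:p, 17:p, 18:q, 19:q, 20:q, 21:q edges: (0,18,x); (9,13,x); (9,13,y); (12,0,y); (12,4,x); (13,11,x); (14,18,x); (17,12,x); (19,12,x)
final:
nodes: 0:p, 4:p, 9:q, 11:p, 12:q, 13:p, 14:p, 17:p, 18:q, 19:q, 20:q, 21:q
edges: (0,18,x); (9,13,x); (9,13,y); (12,0,y); (12,4,x); (13,11,x); (14,18,x); (17,12,x); (19,12,x)


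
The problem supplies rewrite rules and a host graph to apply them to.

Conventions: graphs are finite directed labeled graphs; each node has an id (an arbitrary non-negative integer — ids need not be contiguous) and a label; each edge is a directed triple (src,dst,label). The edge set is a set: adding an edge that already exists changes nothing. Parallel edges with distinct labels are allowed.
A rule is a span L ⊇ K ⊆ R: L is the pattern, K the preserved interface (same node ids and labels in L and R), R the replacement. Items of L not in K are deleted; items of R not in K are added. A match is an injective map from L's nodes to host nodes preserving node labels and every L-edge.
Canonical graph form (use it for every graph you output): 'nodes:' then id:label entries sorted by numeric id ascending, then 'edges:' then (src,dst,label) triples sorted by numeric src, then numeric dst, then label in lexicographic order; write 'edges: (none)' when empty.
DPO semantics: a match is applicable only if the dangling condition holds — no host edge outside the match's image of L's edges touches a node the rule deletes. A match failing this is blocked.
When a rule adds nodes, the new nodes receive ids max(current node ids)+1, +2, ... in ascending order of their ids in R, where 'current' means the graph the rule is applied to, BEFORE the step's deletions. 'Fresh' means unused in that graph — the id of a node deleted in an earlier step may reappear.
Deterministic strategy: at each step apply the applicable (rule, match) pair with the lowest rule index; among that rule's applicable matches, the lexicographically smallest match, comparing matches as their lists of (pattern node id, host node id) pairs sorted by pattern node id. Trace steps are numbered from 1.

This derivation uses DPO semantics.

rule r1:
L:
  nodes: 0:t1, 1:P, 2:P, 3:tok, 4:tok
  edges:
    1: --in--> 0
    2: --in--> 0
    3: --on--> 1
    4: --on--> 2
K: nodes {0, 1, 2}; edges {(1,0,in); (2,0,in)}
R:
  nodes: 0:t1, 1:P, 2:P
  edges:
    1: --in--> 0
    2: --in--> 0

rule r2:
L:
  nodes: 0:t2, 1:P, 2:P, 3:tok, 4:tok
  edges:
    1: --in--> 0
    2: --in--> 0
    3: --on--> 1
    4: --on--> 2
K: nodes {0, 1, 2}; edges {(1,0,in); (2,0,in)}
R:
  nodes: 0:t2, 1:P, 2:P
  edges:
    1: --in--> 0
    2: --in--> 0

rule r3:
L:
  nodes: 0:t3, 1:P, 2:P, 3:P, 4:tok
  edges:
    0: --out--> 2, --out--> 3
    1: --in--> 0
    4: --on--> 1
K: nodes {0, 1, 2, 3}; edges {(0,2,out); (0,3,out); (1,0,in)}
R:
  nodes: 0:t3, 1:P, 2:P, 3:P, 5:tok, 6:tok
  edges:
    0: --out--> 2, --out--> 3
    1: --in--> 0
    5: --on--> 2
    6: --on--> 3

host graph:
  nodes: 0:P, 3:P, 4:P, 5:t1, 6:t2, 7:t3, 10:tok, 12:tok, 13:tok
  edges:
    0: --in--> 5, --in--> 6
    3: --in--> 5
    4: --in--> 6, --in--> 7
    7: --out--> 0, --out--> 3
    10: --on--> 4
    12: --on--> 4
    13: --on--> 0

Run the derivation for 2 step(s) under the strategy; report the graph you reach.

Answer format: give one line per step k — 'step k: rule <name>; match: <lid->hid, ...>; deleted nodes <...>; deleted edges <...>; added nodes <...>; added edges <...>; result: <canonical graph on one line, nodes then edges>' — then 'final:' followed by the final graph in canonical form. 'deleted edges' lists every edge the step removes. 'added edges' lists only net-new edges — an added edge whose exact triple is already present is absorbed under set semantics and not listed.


step 1: rule r2; match: 0->6, 1->0, 2->4, 3->13, 4->10; deleted nodes 10, 13; deleted edges (10,4,on); (13,0,on); added nodes (none); added edges (none); result: nodes: 0:P, 3:P, 4:P, 5:t1, 6:t2, 7:t3, 12:tok edges: (0,5,in); (0,6,in); (3,5,in); (4,6,in); (4,7,in); (7,0,out); (7,3,out); (12,4,on)
step 2: rule r3; match: 0->7, 1->4, 2->0, 3->3, 4->12; deleted nodes 12; deleted edges (12,4,on); added nodes 13, 14; added edges (13,0,on); (14,3,on); result: nodes: 0:P, 3:P, 4:P, 5:t1, 6:t2, 7:t3, 13:tok, 14:tok edges: (0,5,in); (0,6,in); (3,5,in); (4,6,in); (4,7,in); (7,0,out); (7,3,out); (13,0,on); (14,3,on)
final:
nodes: 0:P, 3:P, 4:P, 5:t1, 6:t2, 7:t3, 13:tok, 14:tok
edges: (0,5,in); (0,6,in); (3,5,in); (4,6,in); (4,7,in); (7,0,out); (7,3,out); (13,0,on); (14,3,on)
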